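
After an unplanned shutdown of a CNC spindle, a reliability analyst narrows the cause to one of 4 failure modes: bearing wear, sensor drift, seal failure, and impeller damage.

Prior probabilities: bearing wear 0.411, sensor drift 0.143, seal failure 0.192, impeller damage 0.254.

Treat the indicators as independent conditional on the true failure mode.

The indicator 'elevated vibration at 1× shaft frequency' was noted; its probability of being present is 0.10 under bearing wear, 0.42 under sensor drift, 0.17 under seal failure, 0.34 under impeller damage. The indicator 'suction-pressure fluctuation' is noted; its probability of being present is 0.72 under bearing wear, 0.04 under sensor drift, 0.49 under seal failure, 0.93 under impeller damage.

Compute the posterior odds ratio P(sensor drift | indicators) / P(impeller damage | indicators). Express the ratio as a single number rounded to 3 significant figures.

0.0299

Posterior odds equal prior odds times the likelihood ratio; only the two competing hypotheses matter.
  sensor drift: 0.143 × 0.42 × 0.04 = 0.0024024
  impeller damage: 0.254 × 0.34 × 0.93 = 0.080315
Odds(sensor drift : impeller damage) = 0.0024024 / 0.080315 ≈ 0.0299.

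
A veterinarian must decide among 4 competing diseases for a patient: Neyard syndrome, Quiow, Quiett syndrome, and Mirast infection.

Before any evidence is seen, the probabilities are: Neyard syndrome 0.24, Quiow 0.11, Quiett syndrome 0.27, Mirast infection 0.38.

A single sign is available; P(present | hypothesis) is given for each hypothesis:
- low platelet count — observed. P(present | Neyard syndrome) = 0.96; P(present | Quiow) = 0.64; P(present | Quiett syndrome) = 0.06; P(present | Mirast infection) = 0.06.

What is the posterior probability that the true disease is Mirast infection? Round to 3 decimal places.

0.067

By Bayes' rule, the unnormalized weight for each hypothesis is prior × likelihood:
  Neyard syndrome: 0.24 × 0.96 = 0.2304
  Quiow: 0.11 × 0.64 = 0.0704
  Quiett syndrome: 0.27 × 0.06 = 0.0162
  Mirast infection: 0.38 × 0.06 = 0.0228
Marginal likelihood of the evidence = 0.3398.
P(Mirast infection | evidence) = 0.0228 / 0.3398 ≈ 0.067.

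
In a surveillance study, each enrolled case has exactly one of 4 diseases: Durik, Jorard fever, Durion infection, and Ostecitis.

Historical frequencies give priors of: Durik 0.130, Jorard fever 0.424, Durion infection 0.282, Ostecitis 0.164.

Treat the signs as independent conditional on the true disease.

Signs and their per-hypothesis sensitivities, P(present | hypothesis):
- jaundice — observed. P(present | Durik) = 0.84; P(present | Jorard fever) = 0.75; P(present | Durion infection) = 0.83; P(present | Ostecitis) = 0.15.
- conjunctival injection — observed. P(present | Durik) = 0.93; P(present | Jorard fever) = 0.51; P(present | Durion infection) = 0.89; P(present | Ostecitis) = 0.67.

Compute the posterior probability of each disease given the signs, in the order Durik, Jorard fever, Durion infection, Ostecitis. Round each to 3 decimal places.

For each hypothesis, the unnormalized posterior weight is prior × product of the sign likelihoods:
  Durik: 0.130 × 0.84 × 0.93 = 0.10156
  Jorard fever: 0.424 × 0.75 × 0.51 = 0.16218
  Durion infection: 0.282 × 0.83 × 0.89 = 0.20831
  Ostecitis: 0.164 × 0.15 × 0.67 = 0.016482
Normalizing constant Z = 0.10156 + 0.16218 + 0.20831 + 0.016482 = 0.48853.
P(Durik | evidence) = 0.10156 / 0.48853 ≈ 0.208
P(Jorard fever | evidence) = 0.16218 / 0.48853 ≈ 0.332
P(Durion infection | evidence) = 0.20831 / 0.48853 ≈ 0.426
P(Ostecitis | evidence) = 0.016482 / 0.48853 ≈ 0.034

0.208, 0.332, 0.426, 0.034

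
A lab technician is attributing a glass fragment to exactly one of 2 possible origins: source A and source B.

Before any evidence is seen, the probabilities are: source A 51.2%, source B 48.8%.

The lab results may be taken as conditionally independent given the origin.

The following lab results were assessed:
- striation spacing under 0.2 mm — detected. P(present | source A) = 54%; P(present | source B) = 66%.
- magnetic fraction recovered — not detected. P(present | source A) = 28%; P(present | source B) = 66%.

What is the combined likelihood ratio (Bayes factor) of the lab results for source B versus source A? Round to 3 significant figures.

0.577

Joint likelihood of the lab result pattern under each hypothesis (using 1 − P(present | H) for each absent lab result):
  source B: 0.66 × (1 − 0.66) = 0.2244
  source A: 0.54 × (1 − 0.28) = 0.3888
Bayes factor = 0.2244 / 0.3888 ≈ 0.577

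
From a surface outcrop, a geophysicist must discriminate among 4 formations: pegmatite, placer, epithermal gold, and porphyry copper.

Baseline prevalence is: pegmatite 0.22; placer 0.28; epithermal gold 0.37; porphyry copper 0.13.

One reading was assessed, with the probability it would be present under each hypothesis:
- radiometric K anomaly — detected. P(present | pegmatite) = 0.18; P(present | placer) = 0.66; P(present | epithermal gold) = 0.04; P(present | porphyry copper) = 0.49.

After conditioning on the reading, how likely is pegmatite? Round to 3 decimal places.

0.131

By Bayes' rule, the unnormalized weight for each hypothesis is prior × likelihood:
  pegmatite: 0.22 × 0.18 = 0.0396
  placer: 0.28 × 0.66 = 0.1848
  epithermal gold: 0.37 × 0.04 = 0.0148
  porphyry copper: 0.13 × 0.49 = 0.0637
Normalizing constant Z = 0.0396 + 0.1848 + 0.0148 + 0.0637 = 0.3029.
P(pegmatite | evidence) = 0.0396 / 0.3029 ≈ 0.131.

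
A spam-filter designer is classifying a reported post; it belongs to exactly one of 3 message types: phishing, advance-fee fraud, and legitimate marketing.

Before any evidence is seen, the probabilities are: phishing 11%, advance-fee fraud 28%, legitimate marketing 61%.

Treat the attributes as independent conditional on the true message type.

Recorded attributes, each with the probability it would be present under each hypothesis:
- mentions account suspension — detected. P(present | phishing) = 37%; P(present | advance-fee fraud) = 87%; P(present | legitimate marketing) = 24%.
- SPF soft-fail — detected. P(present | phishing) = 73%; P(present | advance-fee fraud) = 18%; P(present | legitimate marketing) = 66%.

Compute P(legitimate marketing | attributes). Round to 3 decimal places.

0.568

By Bayes' rule with conditional independence, the unnormalized weight for each hypothesis is prior × ∏ likelihoods:
  phishing: 0.11 × 0.37 × 0.73 = 0.029711
  advance-fee fraud: 0.28 × 0.87 × 0.18 = 0.043848
  legitimate marketing: 0.61 × 0.24 × 0.66 = 0.096624
Normalizing constant Z = 0.029711 + 0.043848 + 0.096624 = 0.17018.
P(legitimate marketing | evidence) = 0.096624 / 0.17018 ≈ 0.568.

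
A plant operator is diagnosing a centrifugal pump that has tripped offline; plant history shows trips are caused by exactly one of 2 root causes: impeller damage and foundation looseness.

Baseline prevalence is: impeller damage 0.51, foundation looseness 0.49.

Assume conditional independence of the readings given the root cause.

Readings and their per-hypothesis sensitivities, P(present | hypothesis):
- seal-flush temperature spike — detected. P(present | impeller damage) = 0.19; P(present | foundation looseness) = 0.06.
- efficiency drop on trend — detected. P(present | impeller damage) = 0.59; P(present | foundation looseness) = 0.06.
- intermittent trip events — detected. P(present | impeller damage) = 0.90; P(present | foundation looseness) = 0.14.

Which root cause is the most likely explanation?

impeller damage

By Bayes' rule with conditional independence, the unnormalized weight for each hypothesis is prior × ∏ likelihoods:
  impeller damage: 0.51 × 0.19 × 0.59 × 0.90 = 0.051454
  foundation looseness: 0.49 × 0.06 × 0.06 × 0.14 = 0.00024696
Marginal likelihood of the evidence = 0.051701.
P(impeller damage | evidence) ≈ 0.051454 / 0.051701 ≈ 0.995
P(foundation looseness | evidence) ≈ 0.00024696 / 0.051701 ≈ 0.005
The largest is 0.995, so impeller damage is most probable.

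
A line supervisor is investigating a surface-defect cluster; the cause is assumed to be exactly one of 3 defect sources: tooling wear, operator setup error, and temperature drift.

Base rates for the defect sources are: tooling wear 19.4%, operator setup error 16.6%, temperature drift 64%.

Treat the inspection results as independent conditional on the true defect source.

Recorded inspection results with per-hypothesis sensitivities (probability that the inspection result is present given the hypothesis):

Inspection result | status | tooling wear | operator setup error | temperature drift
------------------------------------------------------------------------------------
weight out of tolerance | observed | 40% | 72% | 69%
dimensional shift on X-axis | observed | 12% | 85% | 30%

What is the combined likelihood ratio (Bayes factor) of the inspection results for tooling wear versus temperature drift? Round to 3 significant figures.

0.232

The Bayes factor is the ratio of the joint likelihoods of the inspection result pattern under the two hypotheses.
  tooling wear: 0.40 × 0.12 = 0.048
  temperature drift: 0.69 × 0.30 = 0.207
Bayes factor = 0.048 / 0.207 ≈ 0.232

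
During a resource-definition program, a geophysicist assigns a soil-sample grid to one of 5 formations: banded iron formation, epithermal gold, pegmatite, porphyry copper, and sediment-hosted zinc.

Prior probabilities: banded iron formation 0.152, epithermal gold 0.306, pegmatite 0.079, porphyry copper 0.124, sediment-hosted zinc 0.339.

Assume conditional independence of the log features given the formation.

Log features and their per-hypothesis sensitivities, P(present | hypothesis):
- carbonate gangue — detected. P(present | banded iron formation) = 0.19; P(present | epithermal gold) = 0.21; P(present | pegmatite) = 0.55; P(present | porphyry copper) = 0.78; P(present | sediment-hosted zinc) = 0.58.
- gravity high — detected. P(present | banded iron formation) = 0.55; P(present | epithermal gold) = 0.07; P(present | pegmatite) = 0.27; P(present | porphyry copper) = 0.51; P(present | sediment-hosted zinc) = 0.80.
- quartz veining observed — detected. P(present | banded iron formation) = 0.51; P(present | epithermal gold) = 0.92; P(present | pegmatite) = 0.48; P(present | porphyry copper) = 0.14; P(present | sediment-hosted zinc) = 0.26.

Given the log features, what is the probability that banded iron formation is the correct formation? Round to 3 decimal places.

0.123

By Bayes' rule with conditional independence, the unnormalized weight for each hypothesis is prior × ∏ likelihoods:
  banded iron formation: 0.152 × 0.19 × 0.55 × 0.51 = 0.0081008
  epithermal gold: 0.306 × 0.21 × 0.07 × 0.92 = 0.0041383
  pegmatite: 0.079 × 0.55 × 0.27 × 0.48 = 0.0056311
  porphyry copper: 0.124 × 0.78 × 0.51 × 0.14 = 0.0069058
  sediment-hosted zinc: 0.339 × 0.58 × 0.80 × 0.26 = 0.040897
Normalizing constant Z = 0.0081008 + 0.0041383 + 0.0056311 + 0.0069058 + 0.040897 = 0.065673.
P(banded iron formation | evidence) = 0.0081008 / 0.065673 ≈ 0.123.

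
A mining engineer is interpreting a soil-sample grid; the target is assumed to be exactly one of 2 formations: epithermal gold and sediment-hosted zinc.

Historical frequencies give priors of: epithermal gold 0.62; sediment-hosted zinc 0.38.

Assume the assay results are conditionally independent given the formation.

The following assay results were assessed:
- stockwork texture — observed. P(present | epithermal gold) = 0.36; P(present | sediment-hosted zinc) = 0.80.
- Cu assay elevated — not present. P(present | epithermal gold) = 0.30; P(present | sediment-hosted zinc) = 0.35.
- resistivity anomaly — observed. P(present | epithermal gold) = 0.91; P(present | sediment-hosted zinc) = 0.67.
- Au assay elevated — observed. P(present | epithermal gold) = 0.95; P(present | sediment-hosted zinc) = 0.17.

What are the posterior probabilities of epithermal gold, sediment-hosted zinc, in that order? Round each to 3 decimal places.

0.857, 0.143

By Bayes' rule with conditional independence, the unnormalized weight for each hypothesis is prior × ∏ likelihoods (using 1 − P(present | H) for each absent assay result):
  epithermal gold: 0.62 × 0.36 × (1 − 0.30) × 0.91 × 0.95 = 0.13507
  sediment-hosted zinc: 0.38 × 0.80 × (1 − 0.35) × 0.67 × 0.17 = 0.022507
The unnormalized weights sum to 0.15758.
P(epithermal gold | evidence) = 0.13507 / 0.15758 ≈ 0.857
P(sediment-hosted zinc | evidence) = 0.022507 / 0.15758 ≈ 0.143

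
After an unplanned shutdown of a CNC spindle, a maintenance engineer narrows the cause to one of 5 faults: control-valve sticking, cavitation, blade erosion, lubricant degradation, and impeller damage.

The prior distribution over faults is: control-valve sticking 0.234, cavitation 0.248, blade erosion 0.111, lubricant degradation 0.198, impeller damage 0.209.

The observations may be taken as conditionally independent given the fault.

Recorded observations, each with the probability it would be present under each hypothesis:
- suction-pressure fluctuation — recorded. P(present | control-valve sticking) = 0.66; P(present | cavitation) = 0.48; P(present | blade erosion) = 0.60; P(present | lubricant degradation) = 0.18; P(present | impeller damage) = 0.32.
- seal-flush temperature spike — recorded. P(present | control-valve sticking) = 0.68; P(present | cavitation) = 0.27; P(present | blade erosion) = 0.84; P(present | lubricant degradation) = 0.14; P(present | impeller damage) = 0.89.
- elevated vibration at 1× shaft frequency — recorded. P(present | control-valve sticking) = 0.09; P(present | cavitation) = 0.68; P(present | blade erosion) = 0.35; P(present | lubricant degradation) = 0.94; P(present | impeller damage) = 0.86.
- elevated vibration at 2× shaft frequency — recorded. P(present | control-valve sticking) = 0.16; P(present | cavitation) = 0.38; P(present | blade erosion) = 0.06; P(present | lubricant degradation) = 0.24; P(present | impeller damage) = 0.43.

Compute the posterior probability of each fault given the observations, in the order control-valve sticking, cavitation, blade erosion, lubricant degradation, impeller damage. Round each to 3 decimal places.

0.044, 0.243, 0.034, 0.033, 0.645

For each hypothesis, the unnormalized posterior weight is prior × product of the observation likelihoods:
  control-valve sticking: 0.234 × 0.66 × 0.68 × 0.09 × 0.16 = 0.0015123
  cavitation: 0.248 × 0.48 × 0.27 × 0.68 × 0.38 = 0.0083052
  blade erosion: 0.111 × 0.60 × 0.84 × 0.35 × 0.06 = 0.0011748
  lubricant degradation: 0.198 × 0.18 × 0.14 × 0.94 × 0.24 = 0.0011257
  impeller damage: 0.209 × 0.32 × 0.89 × 0.86 × 0.43 = 0.022012
Marginal likelihood of the evidence = 0.03413.
P(control-valve sticking | evidence) = 0.0015123 / 0.03413 ≈ 0.044
P(cavitation | evidence) = 0.0083052 / 0.03413 ≈ 0.243
P(blade erosion | evidence) = 0.0011748 / 0.03413 ≈ 0.034
P(lubricant degradation | evidence) = 0.0011257 / 0.03413 ≈ 0.033
P(impeller damage | evidence) = 0.022012 / 0.03413 ≈ 0.645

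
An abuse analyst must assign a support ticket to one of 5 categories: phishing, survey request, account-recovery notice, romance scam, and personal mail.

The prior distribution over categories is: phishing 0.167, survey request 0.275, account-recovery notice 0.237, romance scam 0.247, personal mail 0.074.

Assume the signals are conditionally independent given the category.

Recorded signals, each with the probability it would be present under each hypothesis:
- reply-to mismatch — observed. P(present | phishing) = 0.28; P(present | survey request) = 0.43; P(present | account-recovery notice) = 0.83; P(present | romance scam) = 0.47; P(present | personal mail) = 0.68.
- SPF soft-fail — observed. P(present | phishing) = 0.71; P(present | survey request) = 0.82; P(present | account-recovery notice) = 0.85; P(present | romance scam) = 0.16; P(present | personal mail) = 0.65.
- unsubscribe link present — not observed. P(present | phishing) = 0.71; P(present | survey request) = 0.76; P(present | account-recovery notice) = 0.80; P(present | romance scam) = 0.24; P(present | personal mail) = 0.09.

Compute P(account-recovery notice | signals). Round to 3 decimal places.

0.303

Multiply each prior by the joint likelihood of the signal pattern (using 1 − P(present | H) for each absent signal):
  phishing: 0.167 × 0.28 × 0.71 × (1 − 0.71) = 0.0096279
  survey request: 0.275 × 0.43 × 0.82 × (1 − 0.76) = 0.023272
  account-recovery notice: 0.237 × 0.83 × 0.85 × (1 − 0.80) = 0.033441
  romance scam: 0.247 × 0.47 × 0.16 × (1 − 0.24) = 0.014117
  personal mail: 0.074 × 0.68 × 0.65 × (1 − 0.09) = 0.029764
The unnormalized weights sum to 0.11022.
P(account-recovery notice | evidence) = 0.033441 / 0.11022 ≈ 0.303.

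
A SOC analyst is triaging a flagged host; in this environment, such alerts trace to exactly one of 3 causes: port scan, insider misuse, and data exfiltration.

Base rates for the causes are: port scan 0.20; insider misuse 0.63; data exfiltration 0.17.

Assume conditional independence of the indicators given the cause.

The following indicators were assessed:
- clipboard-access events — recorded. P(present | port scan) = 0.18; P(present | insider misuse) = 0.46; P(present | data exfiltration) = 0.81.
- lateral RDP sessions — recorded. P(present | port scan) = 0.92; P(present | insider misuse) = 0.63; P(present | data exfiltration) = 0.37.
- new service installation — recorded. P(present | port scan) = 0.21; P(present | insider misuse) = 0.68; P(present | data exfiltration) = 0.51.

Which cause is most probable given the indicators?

By Bayes' rule with conditional independence, the unnormalized weight for each hypothesis is prior × ∏ likelihoods:
  port scan: 0.20 × 0.18 × 0.92 × 0.21 = 0.0069552
  insider misuse: 0.63 × 0.46 × 0.63 × 0.68 = 0.12415
  data exfiltration: 0.17 × 0.81 × 0.37 × 0.51 = 0.025984
The unnormalized weights sum to 0.15709.
P(port scan | evidence) ≈ 0.0069552 / 0.15709 ≈ 0.044
P(insider misuse | evidence) ≈ 0.12415 / 0.15709 ≈ 0.790
P(data exfiltration | evidence) ≈ 0.025984 / 0.15709 ≈ 0.165
The largest is 0.790, so insider misuse is most probable.

insider misuse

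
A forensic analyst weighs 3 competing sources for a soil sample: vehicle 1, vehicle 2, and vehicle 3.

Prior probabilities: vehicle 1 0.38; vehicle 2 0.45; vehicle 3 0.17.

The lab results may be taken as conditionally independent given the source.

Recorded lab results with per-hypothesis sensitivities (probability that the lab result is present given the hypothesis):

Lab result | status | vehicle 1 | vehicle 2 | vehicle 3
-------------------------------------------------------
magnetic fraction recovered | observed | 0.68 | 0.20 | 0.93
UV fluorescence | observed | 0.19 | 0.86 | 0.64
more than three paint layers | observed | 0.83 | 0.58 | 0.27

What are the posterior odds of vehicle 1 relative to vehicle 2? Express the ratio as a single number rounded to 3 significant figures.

0.908

Unnormalized posterior weight (prior times the lab result likelihoods) for each of the two hypotheses:
  vehicle 1: 0.38 × 0.68 × 0.19 × 0.83 = 0.04075
  vehicle 2: 0.45 × 0.20 × 0.86 × 0.58 = 0.044892
Odds(vehicle 1 : vehicle 2) = 0.04075 / 0.044892 ≈ 0.908.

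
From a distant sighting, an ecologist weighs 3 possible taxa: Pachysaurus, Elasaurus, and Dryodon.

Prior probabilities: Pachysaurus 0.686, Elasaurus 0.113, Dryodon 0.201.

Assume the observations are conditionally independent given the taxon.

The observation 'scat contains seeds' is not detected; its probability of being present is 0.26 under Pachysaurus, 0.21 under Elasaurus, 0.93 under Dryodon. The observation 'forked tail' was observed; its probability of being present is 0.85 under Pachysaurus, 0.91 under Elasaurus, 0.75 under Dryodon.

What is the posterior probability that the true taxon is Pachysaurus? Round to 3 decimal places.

By Bayes' rule with conditional independence, the unnormalized weight for each hypothesis is prior × ∏ likelihoods (using 1 − P(present | H) for each absent observation):
  Pachysaurus: 0.686 × (1 − 0.26) × 0.85 = 0.43149
  Elasaurus: 0.113 × (1 − 0.21) × 0.91 = 0.081236
  Dryodon: 0.201 × (1 − 0.93) × 0.75 = 0.010552
The unnormalized weights sum to 0.52328.
P(Pachysaurus | evidence) = 0.43149 / 0.52328 ≈ 0.825.

0.825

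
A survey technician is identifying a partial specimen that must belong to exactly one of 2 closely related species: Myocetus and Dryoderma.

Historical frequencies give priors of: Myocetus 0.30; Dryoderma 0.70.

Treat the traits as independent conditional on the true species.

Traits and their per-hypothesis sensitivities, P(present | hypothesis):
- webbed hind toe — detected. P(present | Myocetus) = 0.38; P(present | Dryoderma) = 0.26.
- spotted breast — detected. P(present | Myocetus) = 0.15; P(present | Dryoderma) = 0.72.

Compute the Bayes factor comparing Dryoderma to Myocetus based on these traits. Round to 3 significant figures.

3.28

Take the product of per-trait likelihoods under each hypothesis, then divide.
  Dryoderma: 0.26 × 0.72 = 0.1872
  Myocetus: 0.38 × 0.15 = 0.057
Bayes factor = 0.1872 / 0.057 ≈ 3.28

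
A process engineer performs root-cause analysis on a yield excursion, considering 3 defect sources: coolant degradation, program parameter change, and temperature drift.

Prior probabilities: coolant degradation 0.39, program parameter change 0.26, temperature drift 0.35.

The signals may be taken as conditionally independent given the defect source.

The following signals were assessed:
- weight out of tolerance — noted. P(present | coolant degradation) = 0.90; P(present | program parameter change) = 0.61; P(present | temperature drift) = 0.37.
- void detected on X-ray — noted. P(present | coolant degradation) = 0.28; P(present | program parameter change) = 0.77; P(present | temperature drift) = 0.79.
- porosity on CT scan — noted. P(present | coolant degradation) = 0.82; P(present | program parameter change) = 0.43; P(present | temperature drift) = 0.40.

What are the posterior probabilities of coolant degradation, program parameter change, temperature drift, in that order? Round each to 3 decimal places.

Multiply each prior by the joint likelihood of the signal pattern:
  coolant degradation: 0.39 × 0.90 × 0.28 × 0.82 = 0.08059
  program parameter change: 0.26 × 0.61 × 0.77 × 0.43 = 0.052512
  temperature drift: 0.35 × 0.37 × 0.79 × 0.40 = 0.040922
The unnormalized weights sum to 0.17402.
P(coolant degradation | evidence) = 0.08059 / 0.17402 ≈ 0.463
P(program parameter change | evidence) = 0.052512 / 0.17402 ≈ 0.302
P(temperature drift | evidence) = 0.040922 / 0.17402 ≈ 0.235

0.463, 0.302, 0.235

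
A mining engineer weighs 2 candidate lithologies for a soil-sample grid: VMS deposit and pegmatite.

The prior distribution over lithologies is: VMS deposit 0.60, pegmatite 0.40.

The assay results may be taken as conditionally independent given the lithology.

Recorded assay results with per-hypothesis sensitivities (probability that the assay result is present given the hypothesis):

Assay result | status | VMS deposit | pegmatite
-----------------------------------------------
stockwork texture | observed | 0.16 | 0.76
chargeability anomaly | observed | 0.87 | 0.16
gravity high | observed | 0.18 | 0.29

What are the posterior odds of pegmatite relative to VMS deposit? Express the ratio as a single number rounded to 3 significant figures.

Posterior odds equal prior odds times the likelihood ratio; only the two competing hypotheses matter.
  pegmatite: 0.40 × 0.76 × 0.16 × 0.29 = 0.014106
  VMS deposit: 0.60 × 0.16 × 0.87 × 0.18 = 0.015034
Odds(pegmatite : VMS deposit) = 0.014106 / 0.015034 ≈ 0.938.

0.938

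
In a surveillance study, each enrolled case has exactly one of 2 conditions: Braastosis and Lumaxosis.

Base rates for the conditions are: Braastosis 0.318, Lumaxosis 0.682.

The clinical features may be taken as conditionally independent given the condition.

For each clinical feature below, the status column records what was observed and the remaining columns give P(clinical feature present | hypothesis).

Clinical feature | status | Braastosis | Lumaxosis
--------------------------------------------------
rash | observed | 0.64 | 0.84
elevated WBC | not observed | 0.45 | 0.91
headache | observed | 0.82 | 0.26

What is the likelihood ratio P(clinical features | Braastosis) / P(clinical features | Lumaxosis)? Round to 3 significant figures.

Take the product of per-clinical feature likelihoods under each hypothesis (using 1 − P(present | H) for each absent clinical feature), then divide.
  Braastosis: 0.64 × (1 − 0.45) × 0.82 = 0.28864
  Lumaxosis: 0.84 × (1 − 0.91) × 0.26 = 0.019656
Bayes factor = 0.28864 / 0.019656 ≈ 14.7

14.7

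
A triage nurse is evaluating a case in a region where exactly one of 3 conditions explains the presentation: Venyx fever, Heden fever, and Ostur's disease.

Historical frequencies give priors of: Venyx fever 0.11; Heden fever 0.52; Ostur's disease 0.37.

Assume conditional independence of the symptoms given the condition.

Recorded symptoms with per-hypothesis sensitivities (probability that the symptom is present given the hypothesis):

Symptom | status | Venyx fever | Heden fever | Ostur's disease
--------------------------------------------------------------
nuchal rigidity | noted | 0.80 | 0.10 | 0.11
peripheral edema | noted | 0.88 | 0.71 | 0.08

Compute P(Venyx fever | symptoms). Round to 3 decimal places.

Multiply each prior by the joint likelihood of the symptom pattern:
  Venyx fever: 0.11 × 0.80 × 0.88 = 0.07744
  Heden fever: 0.52 × 0.10 × 0.71 = 0.03692
  Ostur's disease: 0.37 × 0.11 × 0.08 = 0.003256
The unnormalized weights sum to 0.11762.
P(Venyx fever | evidence) = 0.07744 / 0.11762 ≈ 0.658.

0.658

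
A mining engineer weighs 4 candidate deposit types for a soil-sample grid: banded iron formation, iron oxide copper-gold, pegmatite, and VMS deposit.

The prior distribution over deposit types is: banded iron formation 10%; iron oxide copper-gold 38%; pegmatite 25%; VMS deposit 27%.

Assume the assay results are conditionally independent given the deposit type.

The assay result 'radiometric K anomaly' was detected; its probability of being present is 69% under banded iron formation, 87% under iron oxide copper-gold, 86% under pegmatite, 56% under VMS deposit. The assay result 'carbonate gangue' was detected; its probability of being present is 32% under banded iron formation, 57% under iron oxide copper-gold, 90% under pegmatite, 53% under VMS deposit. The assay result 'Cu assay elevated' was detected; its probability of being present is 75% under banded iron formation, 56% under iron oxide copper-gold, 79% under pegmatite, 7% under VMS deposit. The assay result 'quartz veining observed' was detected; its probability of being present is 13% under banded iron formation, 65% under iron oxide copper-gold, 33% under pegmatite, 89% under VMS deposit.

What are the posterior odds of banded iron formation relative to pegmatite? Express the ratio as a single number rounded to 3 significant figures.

Posterior odds equal prior odds times the likelihood ratio; only the two competing hypotheses matter.
  banded iron formation: 0.10 × 0.69 × 0.32 × 0.75 × 0.13 = 0.0021528
  pegmatite: 0.25 × 0.86 × 0.90 × 0.79 × 0.33 = 0.050445
Odds(banded iron formation : pegmatite) = 0.0021528 / 0.050445 ≈ 0.0427.

0.0427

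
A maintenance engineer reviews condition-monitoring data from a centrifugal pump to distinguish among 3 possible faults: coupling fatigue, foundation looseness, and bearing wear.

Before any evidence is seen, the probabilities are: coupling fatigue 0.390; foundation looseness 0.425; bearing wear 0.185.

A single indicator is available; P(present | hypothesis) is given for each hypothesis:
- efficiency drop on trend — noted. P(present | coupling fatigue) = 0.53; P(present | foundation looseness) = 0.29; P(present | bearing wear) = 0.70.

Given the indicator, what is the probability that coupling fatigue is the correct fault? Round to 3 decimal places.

By Bayes' rule, the unnormalized weight for each hypothesis is prior × likelihood:
  coupling fatigue: 0.390 × 0.53 = 0.2067
  foundation looseness: 0.425 × 0.29 = 0.12325
  bearing wear: 0.185 × 0.70 = 0.1295
Marginal likelihood of the evidence = 0.45945.
P(coupling fatigue | evidence) = 0.2067 / 0.45945 ≈ 0.450.

0.450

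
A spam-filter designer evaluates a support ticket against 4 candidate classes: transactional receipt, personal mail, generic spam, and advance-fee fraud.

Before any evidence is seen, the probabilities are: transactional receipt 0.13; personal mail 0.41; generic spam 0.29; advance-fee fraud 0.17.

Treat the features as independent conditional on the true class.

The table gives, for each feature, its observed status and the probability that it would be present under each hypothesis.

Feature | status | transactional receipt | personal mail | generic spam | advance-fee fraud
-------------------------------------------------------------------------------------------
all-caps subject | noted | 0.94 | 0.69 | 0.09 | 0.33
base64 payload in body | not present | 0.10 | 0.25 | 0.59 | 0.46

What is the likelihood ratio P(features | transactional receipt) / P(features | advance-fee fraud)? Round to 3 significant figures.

4.75

Joint likelihood of the feature pattern under each hypothesis (using 1 − P(present | H) for each absent feature):
  transactional receipt: 0.94 × (1 − 0.10) = 0.846
  advance-fee fraud: 0.33 × (1 − 0.46) = 0.1782
Bayes factor = 0.846 / 0.1782 ≈ 4.75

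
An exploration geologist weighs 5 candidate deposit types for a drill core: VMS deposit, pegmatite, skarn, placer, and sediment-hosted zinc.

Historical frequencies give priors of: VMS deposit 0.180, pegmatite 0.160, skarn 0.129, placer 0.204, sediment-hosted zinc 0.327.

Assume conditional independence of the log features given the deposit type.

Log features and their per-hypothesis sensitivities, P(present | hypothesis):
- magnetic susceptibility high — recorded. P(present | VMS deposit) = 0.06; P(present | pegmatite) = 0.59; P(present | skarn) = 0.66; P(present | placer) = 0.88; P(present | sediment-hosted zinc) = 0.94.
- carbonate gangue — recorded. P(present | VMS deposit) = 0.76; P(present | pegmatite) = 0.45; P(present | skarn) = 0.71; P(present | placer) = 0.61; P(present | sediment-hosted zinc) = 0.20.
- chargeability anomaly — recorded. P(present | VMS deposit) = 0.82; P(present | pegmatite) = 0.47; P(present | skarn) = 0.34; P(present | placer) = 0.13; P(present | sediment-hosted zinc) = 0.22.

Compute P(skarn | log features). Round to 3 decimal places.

0.274

By Bayes' rule with conditional independence, the unnormalized weight for each hypothesis is prior × ∏ likelihoods:
  VMS deposit: 0.180 × 0.06 × 0.76 × 0.82 = 0.0067306
  pegmatite: 0.160 × 0.59 × 0.45 × 0.47 = 0.019966
  skarn: 0.129 × 0.66 × 0.71 × 0.34 = 0.020553
  placer: 0.204 × 0.88 × 0.61 × 0.13 = 0.014236
  sediment-hosted zinc: 0.327 × 0.94 × 0.20 × 0.22 = 0.013525
Marginal likelihood of the evidence = 0.07501.
P(skarn | evidence) = 0.020553 / 0.07501 ≈ 0.274.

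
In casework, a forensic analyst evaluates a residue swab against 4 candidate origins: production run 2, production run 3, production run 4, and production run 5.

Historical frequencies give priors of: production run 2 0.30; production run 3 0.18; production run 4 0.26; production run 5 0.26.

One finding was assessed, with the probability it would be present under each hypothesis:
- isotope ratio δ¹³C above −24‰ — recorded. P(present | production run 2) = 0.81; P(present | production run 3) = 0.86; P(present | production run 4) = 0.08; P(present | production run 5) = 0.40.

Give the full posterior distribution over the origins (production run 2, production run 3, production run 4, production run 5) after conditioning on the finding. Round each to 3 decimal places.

0.465, 0.296, 0.040, 0.199

For each hypothesis, the unnormalized posterior weight is prior × likelihood:
  production run 2: 0.30 × 0.81 = 0.243
  production run 3: 0.18 × 0.86 = 0.1548
  production run 4: 0.26 × 0.08 = 0.0208
  production run 5: 0.26 × 0.40 = 0.104
Marginal likelihood of the evidence = 0.5226.
P(production run 2 | evidence) = 0.243 / 0.5226 ≈ 0.465
P(production run 3 | evidence) = 0.1548 / 0.5226 ≈ 0.296
P(production run 4 | evidence) = 0.0208 / 0.5226 ≈ 0.040
P(production run 5 | evidence) = 0.104 / 0.5226 ≈ 0.199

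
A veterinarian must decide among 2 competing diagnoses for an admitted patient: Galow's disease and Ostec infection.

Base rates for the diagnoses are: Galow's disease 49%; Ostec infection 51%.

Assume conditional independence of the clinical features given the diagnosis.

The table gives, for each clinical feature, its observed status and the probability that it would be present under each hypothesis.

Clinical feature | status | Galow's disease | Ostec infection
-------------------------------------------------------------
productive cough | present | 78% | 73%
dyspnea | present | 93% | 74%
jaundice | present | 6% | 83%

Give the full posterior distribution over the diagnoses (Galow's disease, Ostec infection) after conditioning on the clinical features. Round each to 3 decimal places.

By Bayes' rule with conditional independence, the unnormalized weight for each hypothesis is prior × ∏ likelihoods:
  Galow's disease: 0.49 × 0.78 × 0.93 × 0.06 = 0.021327
  Ostec infection: 0.51 × 0.73 × 0.74 × 0.83 = 0.22867
Marginal likelihood of the evidence = 0.24999.
P(Galow's disease | evidence) = 0.021327 / 0.24999 ≈ 0.085
P(Ostec infection | evidence) = 0.22867 / 0.24999 ≈ 0.915

0.085, 0.915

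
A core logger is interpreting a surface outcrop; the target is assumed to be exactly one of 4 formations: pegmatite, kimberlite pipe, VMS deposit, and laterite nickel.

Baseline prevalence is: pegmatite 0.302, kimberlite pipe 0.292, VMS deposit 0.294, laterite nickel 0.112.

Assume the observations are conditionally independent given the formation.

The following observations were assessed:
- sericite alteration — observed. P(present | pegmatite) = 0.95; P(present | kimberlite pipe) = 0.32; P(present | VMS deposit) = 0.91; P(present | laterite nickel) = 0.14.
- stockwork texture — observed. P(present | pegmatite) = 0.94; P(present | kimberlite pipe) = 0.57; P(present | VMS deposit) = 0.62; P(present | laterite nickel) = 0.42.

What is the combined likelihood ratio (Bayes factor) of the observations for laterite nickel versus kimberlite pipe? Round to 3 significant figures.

0.322

Take the product of per-observation likelihoods under each hypothesis, then divide.
  laterite nickel: 0.14 × 0.42 = 0.0588
  kimberlite pipe: 0.32 × 0.57 = 0.1824
Bayes factor = 0.0588 / 0.1824 ≈ 0.322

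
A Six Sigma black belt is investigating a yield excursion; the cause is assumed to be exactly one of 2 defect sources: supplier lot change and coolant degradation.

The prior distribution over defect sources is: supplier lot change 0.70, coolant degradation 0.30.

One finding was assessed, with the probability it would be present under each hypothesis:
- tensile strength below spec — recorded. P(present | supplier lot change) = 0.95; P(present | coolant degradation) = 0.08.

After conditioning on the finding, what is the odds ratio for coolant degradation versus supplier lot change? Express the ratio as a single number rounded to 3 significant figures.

0.0361

The normalizing constant cancels in an odds ratio, so compute prior × likelihood for the two hypotheses only:
  coolant degradation: 0.30 × 0.08 = 0.024
  supplier lot change: 0.70 × 0.95 = 0.665
Posterior odds = 0.024 / 0.665 ≈ 0.0361.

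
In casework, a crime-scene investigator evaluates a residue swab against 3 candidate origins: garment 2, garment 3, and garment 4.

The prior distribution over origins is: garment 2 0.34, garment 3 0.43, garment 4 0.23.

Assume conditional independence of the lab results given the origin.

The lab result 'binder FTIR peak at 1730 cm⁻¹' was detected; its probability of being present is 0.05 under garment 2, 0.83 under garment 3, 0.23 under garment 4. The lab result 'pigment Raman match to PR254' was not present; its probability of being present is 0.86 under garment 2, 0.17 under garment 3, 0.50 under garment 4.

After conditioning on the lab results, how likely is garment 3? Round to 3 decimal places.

0.911

By Bayes' rule with conditional independence, the unnormalized weight for each hypothesis is prior × ∏ likelihoods (using 1 − P(present | H) for each absent lab result):
  garment 2: 0.34 × 0.05 × (1 − 0.86) = 0.00238
  garment 3: 0.43 × 0.83 × (1 − 0.17) = 0.29623
  garment 4: 0.23 × 0.23 × (1 − 0.50) = 0.02645
The unnormalized weights sum to 0.32506.
P(garment 3 | evidence) = 0.29623 / 0.32506 ≈ 0.911.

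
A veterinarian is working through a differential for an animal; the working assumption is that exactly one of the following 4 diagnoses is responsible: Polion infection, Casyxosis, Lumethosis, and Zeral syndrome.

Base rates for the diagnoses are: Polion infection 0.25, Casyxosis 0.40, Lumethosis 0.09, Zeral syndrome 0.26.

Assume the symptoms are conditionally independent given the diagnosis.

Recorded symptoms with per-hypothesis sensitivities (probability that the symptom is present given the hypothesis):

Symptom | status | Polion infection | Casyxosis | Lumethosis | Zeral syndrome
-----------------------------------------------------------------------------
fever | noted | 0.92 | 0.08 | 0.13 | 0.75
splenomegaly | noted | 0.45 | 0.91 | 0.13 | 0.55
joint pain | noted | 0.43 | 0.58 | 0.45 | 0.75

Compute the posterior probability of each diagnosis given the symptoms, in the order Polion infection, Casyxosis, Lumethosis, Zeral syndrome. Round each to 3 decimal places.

0.312, 0.119, 0.005, 0.564

By Bayes' rule with conditional independence, the unnormalized weight for each hypothesis is prior × ∏ likelihoods:
  Polion infection: 0.25 × 0.92 × 0.45 × 0.43 = 0.044505
  Casyxosis: 0.40 × 0.08 × 0.91 × 0.58 = 0.01689
  Lumethosis: 0.09 × 0.13 × 0.13 × 0.45 = 0.00068445
  Zeral syndrome: 0.26 × 0.75 × 0.55 × 0.75 = 0.080438
Normalizing constant Z = 0.044505 + 0.01689 + 0.00068445 + 0.080438 = 0.14252.
P(Polion infection | evidence) = 0.044505 / 0.14252 ≈ 0.312
P(Casyxosis | evidence) = 0.01689 / 0.14252 ≈ 0.119
P(Lumethosis | evidence) = 0.00068445 / 0.14252 ≈ 0.005
P(Zeral syndrome | evidence) = 0.080438 / 0.14252 ≈ 0.564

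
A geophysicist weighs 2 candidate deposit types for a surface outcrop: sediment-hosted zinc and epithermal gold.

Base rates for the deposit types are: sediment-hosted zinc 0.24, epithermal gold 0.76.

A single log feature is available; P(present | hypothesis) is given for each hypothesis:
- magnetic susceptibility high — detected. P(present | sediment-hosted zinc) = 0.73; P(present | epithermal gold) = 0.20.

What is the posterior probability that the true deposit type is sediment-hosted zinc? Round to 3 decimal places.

For each hypothesis, the unnormalized posterior weight is prior × likelihood:
  sediment-hosted zinc: 0.24 × 0.73 = 0.1752
  epithermal gold: 0.76 × 0.20 = 0.152
Marginal likelihood of the evidence = 0.3272.
P(sediment-hosted zinc | evidence) = 0.1752 / 0.3272 ≈ 0.535.

0.535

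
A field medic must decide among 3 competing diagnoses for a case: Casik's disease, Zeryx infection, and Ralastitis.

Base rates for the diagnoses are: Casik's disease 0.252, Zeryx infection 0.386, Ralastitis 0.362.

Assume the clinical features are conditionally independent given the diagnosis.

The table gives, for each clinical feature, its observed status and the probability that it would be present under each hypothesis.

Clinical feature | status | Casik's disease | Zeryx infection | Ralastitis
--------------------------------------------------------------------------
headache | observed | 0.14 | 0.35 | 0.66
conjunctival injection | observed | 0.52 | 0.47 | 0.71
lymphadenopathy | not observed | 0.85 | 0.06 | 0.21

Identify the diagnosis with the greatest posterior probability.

Ralastitis

For each hypothesis, the unnormalized posterior weight is prior × product of the clinical feature likelihoods (using 1 − P(present | H) for each absent clinical feature):
  Casik's disease: 0.252 × 0.14 × 0.52 × (1 − 0.85) = 0.0027518
  Zeryx infection: 0.386 × 0.35 × 0.47 × (1 − 0.06) = 0.059687
  Ralastitis: 0.362 × 0.66 × 0.71 × (1 − 0.21) = 0.13401
Marginal likelihood of the evidence = 0.19645.
P(Casik's disease | evidence) ≈ 0.0027518 / 0.19645 ≈ 0.014
P(Zeryx infection | evidence) ≈ 0.059687 / 0.19645 ≈ 0.304
P(Ralastitis | evidence) ≈ 0.13401 / 0.19645 ≈ 0.682
The largest is 0.682, so Ralastitis is most probable.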